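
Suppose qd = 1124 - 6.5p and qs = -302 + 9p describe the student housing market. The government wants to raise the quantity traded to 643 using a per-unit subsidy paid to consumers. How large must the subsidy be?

Required subsidy s = 31 per unit

At q = 643, invert demand for the buyer price: pb = (1124 − 643)/6.5 = 74; invert supply for the seller price: ps = (643 − (-302))/9 = 105.
The subsidy must fill the gap: s = ps − pb = 105 − 74 = 31.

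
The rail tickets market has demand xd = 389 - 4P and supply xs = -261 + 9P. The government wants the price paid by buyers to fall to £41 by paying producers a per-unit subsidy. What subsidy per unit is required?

Required subsidy s = £13 per unit

At a buyer price of 41, quantity demanded is 389 − 4·41 = 225.
Sellers supply 225 only when they receive Ps with -261 + 9·Ps = 225, i.e. Ps = 54.
s = Ps − Pb = 54 − 41 = 13.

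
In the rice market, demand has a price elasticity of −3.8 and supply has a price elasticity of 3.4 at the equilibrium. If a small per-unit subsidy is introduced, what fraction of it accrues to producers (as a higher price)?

Producer share = 19/36

For a small subsidy around the equilibrium, the benefit split depends on the relative slopes, which at a point are proportional to the elasticities.
Buyer share = εs/(εs + |εd|) = 3.4/(3.4 + 3.8) = 17/36; seller share = |εd|/(εs + |εd|) = 19/36.
So producers capture 19/36 of the subsidy.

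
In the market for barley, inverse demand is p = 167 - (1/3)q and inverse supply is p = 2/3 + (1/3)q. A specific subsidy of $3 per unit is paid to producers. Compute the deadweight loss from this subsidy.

Deadweight loss = $6.75

Pre-subsidy: 167 - (1/3)q = 2/3 + (1/3)q gives q* = 249.5 and p* = 503/6.
With the subsidy, sellers receive ps = pb + 3 for each unit, where pb is the price buyers pay.
On the curves, pb = 167 - (1/3)q and ps = 2/3 + (1/3)q; the wedge ps − pb = 3 gives 2/3 + (1/3)q − (167 - (1/3)q) = 3, so q' = 254.
Then pb = 167 − (1/3)·254 = 247/3 and ps = 2/3 + (1/3)·254 = 256/3.
The subsidy expands output by 254 − 249.5 = 4.5 past the efficient level; on those units the gap between marginal cost and willingness to pay runs from 0 up to 3.
DWL = ½ × 3 × 4.5 = 6.75.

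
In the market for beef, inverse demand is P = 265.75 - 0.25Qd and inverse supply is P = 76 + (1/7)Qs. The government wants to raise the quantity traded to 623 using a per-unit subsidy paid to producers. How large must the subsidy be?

At Q = 623, from the demand curve buyers pay Pb = 265.75 − 0.25·623 = 110; from the supply curve sellers need Ps = 76 + (1/7)·623 = 165.
The subsidy must fill the gap: s = Ps − Pb = 165 − 110 = 55.

Required subsidy s = 55 per unit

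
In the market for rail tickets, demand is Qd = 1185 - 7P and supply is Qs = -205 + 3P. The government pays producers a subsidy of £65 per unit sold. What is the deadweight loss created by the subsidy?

Pre-subsidy: 1185 - 7P = -205 + 3P gives P* = 139, Q* = 212.
With the subsidy, sellers receive Ps = Pb + 65 for each unit, where Pb is the price buyers pay.
Supply in terms of Pb becomes Qs = -205 + 3(Pb + 65) = -10 + 3Pb. Setting this equal to demand: 1185 - 7Pb = -10 + 3Pb, so Pb = 119.5.
Sellers receive Ps = 119.5 + 65 = 184.5; Q' = 1185 − 7·119.5 = 348.5.
The subsidy expands output by 348.5 − 212 = 136.5 past the efficient level; on those units the gap between marginal cost and willingness to pay runs from 0 up to 65.
DWL = ½ × 65 × 136.5 = 4436.25.

Deadweight loss = £4436.25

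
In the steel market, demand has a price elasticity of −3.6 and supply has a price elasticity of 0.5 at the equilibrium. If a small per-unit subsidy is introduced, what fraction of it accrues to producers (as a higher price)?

For a small subsidy around the equilibrium, the benefit split depends on the relative slopes, which at a point are proportional to the elasticities.
Buyer share = εs/(εs + |εd|) = 0.5/(0.5 + 3.6) = 5/41; seller share = |εd|/(εs + |εd|) = 36/41.
So producers capture 36/41 of the subsidy.

Producer share = 36/41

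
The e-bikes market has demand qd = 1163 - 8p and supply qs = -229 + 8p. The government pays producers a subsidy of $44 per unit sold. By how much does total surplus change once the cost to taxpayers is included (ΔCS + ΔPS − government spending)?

Pre-subsidy: 1163 - 8p = -229 + 8p gives p* = 87, q* = 467.
With the subsidy, sellers receive ps = pb + 44 for each unit, where pb is the price buyers pay.
Supply in terms of pb becomes qs = -229 + 8(pb + 44) = 123 + 8pb. Setting this equal to demand: 1163 - 8pb = 123 + 8pb, so pb = 65.
Sellers receive ps = 65 + 44 = 109; q' = 1163 − 8·65 = 643.
ΔCS = ½(467 + 643)(87 − 65) = 12210; ΔPS = ½(467 + 643)(109 − 87) = 12210.
Government spending = 44 × 643 = 28292.
Net change = 12210 + 12210 − 28292 = -3872. The loss equals the DWL triangle ½·44·176.

Net change in total surplus = -$3872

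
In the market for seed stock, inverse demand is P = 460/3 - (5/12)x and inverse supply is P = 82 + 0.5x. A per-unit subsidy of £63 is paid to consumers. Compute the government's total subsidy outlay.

Government cost = 101556/11

Pre-subsidy: 460/3 - (5/12)x = 82 + 0.5x gives x* = 856/11 and P* = 1330/11.
With the rebate, buyers effectively pay Pb = Ps − 63, where Ps is the price sellers receive.
On the curves, Pb = 460/3 - (5/12)x and Ps = 82 + 0.5x; the wedge Ps − Pb = 63 gives 82 + 0.5x − (460/3 - (5/12)x) = 63, so x' = 1612/11.
Then Pb = 460/3 − (5/12)·(1612/11) = 1015/11 and Ps = 82 + 0.5·(1612/11) = 1708/11.
Government outlay = subsidy × quantity = 63 × 1612/11 = 101556/11.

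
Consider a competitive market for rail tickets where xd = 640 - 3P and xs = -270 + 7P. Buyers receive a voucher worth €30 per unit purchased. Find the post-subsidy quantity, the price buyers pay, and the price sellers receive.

x' = 430; buyers pay €70; sellers receive €100

Pre-subsidy: 640 - 3P = -270 + 7P gives P* = 91, x* = 367.
With the rebate, buyers effectively pay Pb = Ps − 30, where Ps is the price sellers receive.
Demand in terms of Ps becomes xd = 640 − 3(Ps − 30) = 730 - 3Ps. Setting this equal to supply: 730 - 3Ps = -270 + 7Ps, so Ps = 100.
Buyers pay Pb = 100 − 30 = 70; x' = -270 + 7·100 = 430.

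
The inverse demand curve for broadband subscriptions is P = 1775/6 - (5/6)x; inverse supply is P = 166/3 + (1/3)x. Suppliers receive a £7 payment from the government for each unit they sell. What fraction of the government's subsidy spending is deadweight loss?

DWL / government spending = 7/495

Pre-subsidy: 1775/6 - (5/6)x = 166/3 + (1/3)x gives x* = 1443/7 and P* = 2605/21.
With the subsidy, sellers receive Ps = Pb + 7 for each unit, where Pb is the price buyers pay.
On the curves, Pb = 1775/6 - (5/6)x and Ps = 166/3 + (1/3)x; the wedge Ps − Pb = 7 gives 166/3 + (1/3)x − (1775/6 - (5/6)x) = 7, so x' = 1485/7.
Then Pb = 1775/6 − (5/6)·(1485/7) = 2500/21 and Ps = 166/3 + (1/3)·(1485/7) = 2647/21.
ΔCS = ½(1443/7 + 1485/7)(2605/21 − 2500/21) = 7320/7; ΔPS = ½(1443/7 + 1485/7)(2647/21 − 2605/21) = 2928/7.
Government spending = 7 × 1485/7 = 1485.
DWL = ½ × 7 × (1485/7 − 1443/7) = 21; fraction = 21 / 1485 = 7/495.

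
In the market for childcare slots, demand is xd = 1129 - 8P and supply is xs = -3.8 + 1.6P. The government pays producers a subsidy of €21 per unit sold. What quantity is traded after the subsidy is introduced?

Pre-subsidy: 1129 - 8P = -3.8 + 1.6P gives P* = 118, x* = 185.
With the subsidy, sellers receive Ps = Pb + 21 for each unit, where Pb is the price buyers pay.
Supply in terms of Pb becomes xs = -3.8 + 1.6(Pb + 21) = 29.8 + 1.6Pb. Setting this equal to demand: 1129 - 8Pb = 29.8 + 1.6Pb, so Pb = 114.5.
Sellers receive Ps = 114.5 + 21 = 135.5; x' = 1129 − 8·114.5 = 213.

x' = 213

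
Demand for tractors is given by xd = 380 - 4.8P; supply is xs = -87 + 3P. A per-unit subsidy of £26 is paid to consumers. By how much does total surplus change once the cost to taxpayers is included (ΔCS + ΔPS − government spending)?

Pre-subsidy: 380 - 4.8P = -87 + 3P gives P* = 2335/39, x* = 1204/13.
With the rebate, buyers effectively pay Pb = Ps − 26, where Ps is the price sellers receive.
Demand in terms of Ps becomes xd = 380 − 4.8(Ps − 26) = 504.8 - 4.8Ps. Setting this equal to supply: 504.8 - 4.8Ps = -87 + 3Ps, so Ps = 2959/39.
Buyers pay Pb = 2959/39 − 26 = 1945/39; x' = -87 + 3·(2959/39) = 1828/13.
ΔCS = ½(1204/13 + 1828/13)(2335/39 − 1945/39) = 15160/13; ΔPS = ½(1204/13 + 1828/13)(2959/39 − 2335/39) = 24256/13.
Government spending = 26 × 1828/13 = 3656.
Net change = 15160/13 + 24256/13 − 3656 = -624. The loss equals the DWL triangle ½·26·48.

Net change in total surplus = -£624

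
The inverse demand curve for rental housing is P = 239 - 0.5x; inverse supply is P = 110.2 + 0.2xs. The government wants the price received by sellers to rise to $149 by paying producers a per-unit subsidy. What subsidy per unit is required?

At a seller price of 149, quantity supplied is -551 + 5·149 = 194.
Buyers absorb 194 only when they pay Pb = 239 − 0.5·194 = 142.
s = Ps − Pb = 149 − 142 = 7.

Required subsidy s = $7 per unit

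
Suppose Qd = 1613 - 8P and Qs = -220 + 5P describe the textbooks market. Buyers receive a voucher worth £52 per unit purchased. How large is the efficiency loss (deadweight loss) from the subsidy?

Pre-subsidy: 1613 - 8P = -220 + 5P gives P* = 141, Q* = 485.
With the rebate, buyers effectively pay Pb = Ps − 52, where Ps is the price sellers receive.
Demand in terms of Ps becomes Qd = 1613 − 8(Ps − 52) = 2029 - 8Ps. Setting this equal to supply: 2029 - 8Ps = -220 + 5Ps, so Ps = 173.
Buyers pay Pb = 173 − 52 = 121; Q' = -220 + 5·173 = 645.
The subsidy expands output by 645 − 485 = 160 past the efficient level; on those units the gap between marginal cost and willingness to pay runs from 0 up to 52.
DWL = ½ × 52 × 160 = 4160.

Deadweight loss = £4160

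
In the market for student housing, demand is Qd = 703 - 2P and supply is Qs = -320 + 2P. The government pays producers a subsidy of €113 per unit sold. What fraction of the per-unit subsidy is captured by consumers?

Consumer share = 0.5

Pre-subsidy: 703 - 2P = -320 + 2P gives P* = 255.75, Q* = 191.5.
With the subsidy, sellers receive Ps = Pb + 113 for each unit, where Pb is the price buyers pay.
Supply in terms of Pb becomes Qs = -320 + 2(Pb + 113) = -94 + 2Pb. Setting this equal to demand: 703 - 2Pb = -94 + 2Pb, so Pb = 199.25.
Sellers receive Ps = 199.25 + 113 = 312.25; Q' = 703 − 2·199.25 = 304.5.
Buyers' price falls by P* − Pb = 255.75 − 199.25 = 56.5; sellers' price rises by Ps − P* = 312.25 − 255.75 = 56.5.
So consumers capture 56.5/113 = 0.5 of each unit of subsidy.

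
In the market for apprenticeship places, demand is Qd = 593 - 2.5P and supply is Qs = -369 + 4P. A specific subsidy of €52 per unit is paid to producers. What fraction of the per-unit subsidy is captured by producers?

Pre-subsidy: 593 - 2.5P = -369 + 4P gives P* = 148, Q* = 223.
With the subsidy, sellers receive Ps = Pb + 52 for each unit, where Pb is the price buyers pay.
Supply in terms of Pb becomes Qs = -369 + 4(Pb + 52) = -161 + 4Pb. Setting this equal to demand: 593 - 2.5Pb = -161 + 4Pb, so Pb = 116.
Sellers receive Ps = 116 + 52 = 168; Q' = 593 − 2.5·116 = 303.
Buyers' price falls by P* − Pb = 148 − 116 = 32; sellers' price rises by Ps − P* = 168 − 148 = 20.
So producers capture 20/52 = 5/13 of each unit of subsidy.

Producer share = 5/13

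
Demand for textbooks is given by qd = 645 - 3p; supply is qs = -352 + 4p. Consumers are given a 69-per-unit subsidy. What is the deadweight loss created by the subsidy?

Deadweight loss = 28566/7

Pre-subsidy: 645 - 3p = -352 + 4p gives p* = 997/7, q* = 1524/7.
With the rebate, buyers effectively pay pb = ps − 69, where ps is the price sellers receive.
Demand in terms of ps becomes qd = 645 − 3(ps − 69) = 852 - 3ps. Setting this equal to supply: 852 - 3ps = -352 + 4ps, so ps = 172.
Buyers pay pb = 172 − 69 = 103; q' = -352 + 4·172 = 336.
The subsidy expands output by 336 − 1524/7 = 828/7 past the efficient level; on those units the gap between marginal cost and willingness to pay runs from 0 up to 69.
DWL = ½ × 69 × 828/7 = 28566/7.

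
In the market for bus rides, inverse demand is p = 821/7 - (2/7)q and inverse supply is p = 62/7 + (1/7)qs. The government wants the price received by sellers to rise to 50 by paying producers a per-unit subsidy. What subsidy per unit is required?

Required subsidy s = 15 per unit

At a seller price of 50, quantity supplied is -62 + 7·50 = 288.
Buyers absorb 288 only when they pay pb = 821/7 − (2/7)·288 = 35.
s = ps − pb = 50 − 35 = 15.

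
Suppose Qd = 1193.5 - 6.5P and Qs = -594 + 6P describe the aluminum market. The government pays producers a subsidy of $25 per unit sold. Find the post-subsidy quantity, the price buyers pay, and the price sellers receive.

Q' = 342; buyers pay $131; sellers receive $156

Pre-subsidy: 1193.5 - 6.5P = -594 + 6P gives P* = 143, Q* = 264.
With the subsidy, sellers receive Ps = Pb + 25 for each unit, where Pb is the price buyers pay.
Supply in terms of Pb becomes Qs = -594 + 6(Pb + 25) = -444 + 6Pb. Setting this equal to demand: 1193.5 - 6.5Pb = -444 + 6Pb, so Pb = 131.
Sellers receive Ps = 131 + 25 = 156; Q' = 1193.5 − 6.5·131 = 342.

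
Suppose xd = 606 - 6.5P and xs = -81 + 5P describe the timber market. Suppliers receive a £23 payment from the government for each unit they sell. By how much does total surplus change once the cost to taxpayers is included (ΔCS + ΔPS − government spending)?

Net change in total surplus = -£747.5

Pre-subsidy: 606 - 6.5P = -81 + 5P gives P* = 1374/23, x* = 5007/23.
With the subsidy, sellers receive Ps = Pb + 23 for each unit, where Pb is the price buyers pay.
Supply in terms of Pb becomes xs = -81 + 5(Pb + 23) = 34 + 5Pb. Setting this equal to demand: 606 - 6.5Pb = 34 + 5Pb, so Pb = 1144/23.
Sellers receive Ps = 1144/23 + 23 = 1673/23; x' = 606 − 6.5·(1144/23) = 6502/23.
ΔCS = ½(5007/23 + 6502/23)(1374/23 − 1144/23) = 57545/23; ΔPS = ½(5007/23 + 6502/23)(1673/23 − 1374/23) = 149617/46.
Government spending = 23 × 6502/23 = 6502.
Net change = 57545/23 + 149617/46 − 6502 = -747.5. The loss equals the DWL triangle ½·23·65.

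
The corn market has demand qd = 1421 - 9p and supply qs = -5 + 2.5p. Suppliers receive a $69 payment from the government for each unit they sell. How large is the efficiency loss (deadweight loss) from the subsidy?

Pre-subsidy: 1421 - 9p = -5 + 2.5p gives p* = 124, q* = 305.
With the subsidy, sellers receive ps = pb + 69 for each unit, where pb is the price buyers pay.
Supply in terms of pb becomes qs = -5 + 2.5(pb + 69) = 167.5 + 2.5pb. Setting this equal to demand: 1421 - 9pb = 167.5 + 2.5pb, so pb = 109.
Sellers receive ps = 109 + 69 = 178; q' = 1421 − 9·109 = 440.
The subsidy expands output by 440 − 305 = 135 past the efficient level; on those units the gap between marginal cost and willingness to pay runs from 0 up to 69.
DWL = ½ × 69 × 135 = 4657.5.

Deadweight loss = $4657.5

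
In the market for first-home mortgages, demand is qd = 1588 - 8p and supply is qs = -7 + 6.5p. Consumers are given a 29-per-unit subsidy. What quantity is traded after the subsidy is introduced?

q' = 812

Pre-subsidy: 1588 - 8p = -7 + 6.5p gives p* = 110, q* = 708.
With the rebate, buyers effectively pay pb = ps − 29, where ps is the price sellers receive.
Demand in terms of ps becomes qd = 1588 − 8(ps − 29) = 1820 - 8ps. Setting this equal to supply: 1820 - 8ps = -7 + 6.5ps, so ps = 126.
Buyers pay pb = 126 − 29 = 97; q' = -7 + 6.5·126 = 812.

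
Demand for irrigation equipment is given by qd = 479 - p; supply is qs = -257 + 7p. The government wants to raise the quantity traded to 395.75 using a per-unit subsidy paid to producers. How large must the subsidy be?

Required subsidy s = 10 per unit

At q = 395.75, invert demand for the buyer price: pb = (479 − 395.75)/1 = 83.25; invert supply for the seller price: ps = (395.75 − (-257))/7 = 93.25.
The subsidy must fill the gap: s = ps − pb = 93.25 − 83.25 = 10.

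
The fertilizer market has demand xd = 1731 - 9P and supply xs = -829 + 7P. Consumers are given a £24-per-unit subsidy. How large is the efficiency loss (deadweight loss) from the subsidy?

Pre-subsidy: 1731 - 9P = -829 + 7P gives P* = 160, x* = 291.
With the rebate, buyers effectively pay Pb = Ps − 24, where Ps is the price sellers receive.
Demand in terms of Ps becomes xd = 1731 − 9(Ps − 24) = 1947 - 9Ps. Setting this equal to supply: 1947 - 9Ps = -829 + 7Ps, so Ps = 173.5.
Buyers pay Pb = 173.5 − 24 = 149.5; x' = -829 + 7·173.5 = 385.5.
The subsidy expands output by 385.5 − 291 = 94.5 past the efficient level; on those units the gap between marginal cost and willingness to pay runs from 0 up to 24.
DWL = ½ × 24 × 94.5 = 1134.

Deadweight loss = £1134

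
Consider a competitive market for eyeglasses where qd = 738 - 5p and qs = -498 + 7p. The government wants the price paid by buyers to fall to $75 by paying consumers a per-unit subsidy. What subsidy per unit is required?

At a buyer price of 75, quantity demanded is 738 − 5·75 = 363.
Sellers supply 363 only when they receive ps with -498 + 7·ps = 363, i.e. ps = 123.
s = ps − pb = 123 − 75 = 48.

Required subsidy s = $48 per unit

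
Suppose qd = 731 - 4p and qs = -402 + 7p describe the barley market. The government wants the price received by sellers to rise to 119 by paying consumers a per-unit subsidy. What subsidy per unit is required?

Required subsidy s = 44 per unit

At a seller price of 119, quantity supplied is -402 + 7·119 = 431.
Buyers absorb 431 only when they pay pb with 731 − 4·pb = 431, i.e. pb = 75.
s = ps − pb = 119 − 75 = 44.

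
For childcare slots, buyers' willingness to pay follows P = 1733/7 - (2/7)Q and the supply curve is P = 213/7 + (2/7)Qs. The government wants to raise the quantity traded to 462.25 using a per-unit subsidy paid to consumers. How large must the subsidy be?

At Q = 462.25, from the demand curve buyers pay Pb = 1733/7 − (2/7)·462.25 = 115.5; from the supply curve sellers need Ps = 213/7 + (2/7)·462.25 = 162.5.
The subsidy must fill the gap: s = Ps − Pb = 162.5 − 115.5 = 47.

Required subsidy s = 47 per unit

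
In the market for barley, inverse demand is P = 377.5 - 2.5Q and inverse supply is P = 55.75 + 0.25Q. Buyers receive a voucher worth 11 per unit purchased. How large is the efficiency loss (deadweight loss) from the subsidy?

Pre-subsidy: 377.5 - 2.5Q = 55.75 + 0.25Q gives Q* = 117 and P* = 85.
With the rebate, buyers effectively pay Pb = Ps − 11, where Ps is the price sellers receive.
On the curves, Pb = 377.5 - 2.5Q and Ps = 55.75 + 0.25Q; the wedge Ps − Pb = 11 gives 55.75 + 0.25Q − (377.5 - 2.5Q) = 11, so Q' = 121.
Then Pb = 377.5 − 2.5·121 = 75 and Ps = 55.75 + 0.25·121 = 86.
The subsidy expands output by 121 − 117 = 4 past the efficient level; on those units the gap between marginal cost and willingness to pay runs from 0 up to 11.
DWL = ½ × 11 × 4 = 22.

Deadweight loss = 22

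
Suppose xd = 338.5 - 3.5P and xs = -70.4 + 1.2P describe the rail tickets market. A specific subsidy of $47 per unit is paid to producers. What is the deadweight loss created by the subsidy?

Pre-subsidy: 338.5 - 3.5P = -70.4 + 1.2P gives P* = 87, x* = 34.
With the subsidy, sellers receive Ps = Pb + 47 for each unit, where Pb is the price buyers pay.
Supply in terms of Pb becomes xs = -70.4 + 1.2(Pb + 47) = -14 + 1.2Pb. Setting this equal to demand: 338.5 - 3.5Pb = -14 + 1.2Pb, so Pb = 75.
Sellers receive Ps = 75 + 47 = 122; x' = 338.5 − 3.5·75 = 76.
The subsidy expands output by 76 − 34 = 42 past the efficient level; on those units the gap between marginal cost and willingness to pay runs from 0 up to 47.
DWL = ½ × 47 × 42 = 987.

Deadweight loss = $987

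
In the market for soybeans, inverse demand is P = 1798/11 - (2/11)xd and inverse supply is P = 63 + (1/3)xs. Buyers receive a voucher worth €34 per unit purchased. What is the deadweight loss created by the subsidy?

Deadweight loss = €1122

Pre-subsidy: 1798/11 - (2/11)x = 63 + (1/3)x gives x* = 195 and P* = 128.
With the rebate, buyers effectively pay Pb = Ps − 34, where Ps is the price sellers receive.
On the curves, Pb = 1798/11 - (2/11)x and Ps = 63 + (1/3)x; the wedge Ps − Pb = 34 gives 63 + (1/3)x − (1798/11 - (2/11)x) = 34, so x' = 261.
Then Pb = 1798/11 − (2/11)·261 = 116 and Ps = 63 + (1/3)·261 = 150.
The subsidy expands output by 261 − 195 = 66 past the efficient level; on those units the gap between marginal cost and willingness to pay runs from 0 up to 34.
DWL = ½ × 34 × 66 = 1122.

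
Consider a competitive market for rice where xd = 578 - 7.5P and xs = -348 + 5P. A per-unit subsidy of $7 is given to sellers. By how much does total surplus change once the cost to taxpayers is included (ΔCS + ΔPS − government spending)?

Pre-subsidy: 578 - 7.5P = -348 + 5P gives P* = 74.08, x* = 22.4.
With the subsidy, sellers receive Ps = Pb + 7 for each unit, where Pb is the price buyers pay.
Supply in terms of Pb becomes xs = -348 + 5(Pb + 7) = -313 + 5Pb. Setting this equal to demand: 578 - 7.5Pb = -313 + 5Pb, so Pb = 71.28.
Sellers receive Ps = 71.28 + 7 = 78.28; x' = 578 − 7.5·71.28 = 43.4.
ΔCS = ½(22.4 + 43.4)(74.08 − 71.28) = 92.12; ΔPS = ½(22.4 + 43.4)(78.28 − 74.08) = 138.18.
Government spending = 7 × 43.4 = 303.8.
Net change = 92.12 + 138.18 − 303.8 = -73.5. The loss equals the DWL triangle ½·7·21.

Net change in total surplus = -$73.5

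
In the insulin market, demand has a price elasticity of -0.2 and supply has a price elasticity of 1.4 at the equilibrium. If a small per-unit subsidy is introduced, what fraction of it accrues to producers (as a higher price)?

Producer share = 0.125

For a small subsidy around the equilibrium, the benefit split depends on the relative slopes, which at a point are proportional to the elasticities.
Buyer share = εs/(εs + |εd|) = 1.4/(1.4 + 0.2) = 0.875; seller share = |εd|/(εs + |εd|) = 0.125.
So producers capture 0.125 of the subsidy.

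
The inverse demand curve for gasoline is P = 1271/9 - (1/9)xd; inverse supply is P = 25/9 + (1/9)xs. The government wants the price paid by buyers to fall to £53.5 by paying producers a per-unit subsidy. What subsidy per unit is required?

Required subsidy s = £37 per unit

At a buyer price of 53.5, quantity demanded is 1271 − 9·53.5 = 789.5.
Sellers supply 789.5 only when they receive Ps = 25/9 + (1/9)·789.5 = 90.5.
s = Ps − Pb = 90.5 − 53.5 = 37.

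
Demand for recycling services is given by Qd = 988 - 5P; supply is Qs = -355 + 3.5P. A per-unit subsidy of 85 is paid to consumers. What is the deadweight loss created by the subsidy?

Deadweight loss = 7437.5

Pre-subsidy: 988 - 5P = -355 + 3.5P gives P* = 158, Q* = 198.
With the rebate, buyers effectively pay Pb = Ps − 85, where Ps is the price sellers receive.
Demand in terms of Ps becomes Qd = 988 − 5(Ps − 85) = 1413 - 5Ps. Setting this equal to supply: 1413 - 5Ps = -355 + 3.5Ps, so Ps = 208.
Buyers pay Pb = 208 − 85 = 123; Q' = -355 + 3.5·208 = 373.
The subsidy expands output by 373 − 198 = 175 past the efficient level; on those units the gap between marginal cost and willingness to pay runs from 0 up to 85.
DWL = ½ × 85 × 175 = 7437.5.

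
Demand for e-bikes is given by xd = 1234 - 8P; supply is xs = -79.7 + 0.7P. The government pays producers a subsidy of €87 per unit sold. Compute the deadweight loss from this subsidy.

Pre-subsidy: 1234 - 8P = -79.7 + 0.7P gives P* = 151, x* = 26.
With the subsidy, sellers receive Ps = Pb + 87 for each unit, where Pb is the price buyers pay.
Supply in terms of Pb becomes xs = -79.7 + 0.7(Pb + 87) = -18.8 + 0.7Pb. Setting this equal to demand: 1234 - 8Pb = -18.8 + 0.7Pb, so Pb = 144.
Sellers receive Ps = 144 + 87 = 231; x' = 1234 − 8·144 = 82.
The subsidy expands output by 82 − 26 = 56 past the efficient level; on those units the gap between marginal cost and willingness to pay runs from 0 up to 87.
DWL = ½ × 87 × 56 = 2436.

Deadweight loss = €2436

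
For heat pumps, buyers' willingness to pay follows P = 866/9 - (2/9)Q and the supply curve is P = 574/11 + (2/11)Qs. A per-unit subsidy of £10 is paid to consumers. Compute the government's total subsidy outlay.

Government cost = £1337.5

Pre-subsidy: 866/9 - (2/9)Q = 574/11 + (2/11)Q gives Q* = 109 and P* = 72.
With the rebate, buyers effectively pay Pb = Ps − 10, where Ps is the price sellers receive.
On the curves, Pb = 866/9 - (2/9)Q and Ps = 574/11 + (2/11)Q; the wedge Ps − Pb = 10 gives 574/11 + (2/11)Q − (866/9 - (2/9)Q) = 10, so Q' = 133.75.
Then Pb = 866/9 − (2/9)·133.75 = 66.5 and Ps = 574/11 + (2/11)·133.75 = 76.5.
Government outlay = subsidy × quantity = 10 × 133.75 = 1337.5.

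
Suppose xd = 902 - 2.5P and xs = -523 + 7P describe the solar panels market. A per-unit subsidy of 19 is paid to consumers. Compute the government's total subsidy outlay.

Pre-subsidy: 902 - 2.5P = -523 + 7P gives P* = 150, x* = 527.
With the rebate, buyers effectively pay Pb = Ps − 19, where Ps is the price sellers receive.
Demand in terms of Ps becomes xd = 902 − 2.5(Ps − 19) = 949.5 - 2.5Ps. Setting this equal to supply: 949.5 - 2.5Ps = -523 + 7Ps, so Ps = 155.
Buyers pay Pb = 155 − 19 = 136; x' = -523 + 7·155 = 562.
Government outlay = subsidy × quantity = 19 × 562 = 10678.

Government cost = 10678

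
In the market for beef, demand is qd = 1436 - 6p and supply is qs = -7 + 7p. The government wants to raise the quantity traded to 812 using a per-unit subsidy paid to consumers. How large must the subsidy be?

Required subsidy s = 13 per unit

At q = 812, invert demand for the buyer price: pb = (1436 − 812)/6 = 104; invert supply for the seller price: ps = (812 − (-7))/7 = 117.
The subsidy must fill the gap: s = ps − pb = 117 − 104 = 13.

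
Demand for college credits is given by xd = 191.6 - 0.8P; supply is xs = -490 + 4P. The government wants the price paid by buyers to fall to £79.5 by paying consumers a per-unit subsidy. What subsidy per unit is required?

At a buyer price of 79.5, quantity demanded is 191.6 − 0.8·79.5 = 128.
Sellers supply 128 only when they receive Ps with -490 + 4·Ps = 128, i.e. Ps = 154.5.
s = Ps − Pb = 154.5 − 79.5 = 75.

Required subsidy s = £75 per unit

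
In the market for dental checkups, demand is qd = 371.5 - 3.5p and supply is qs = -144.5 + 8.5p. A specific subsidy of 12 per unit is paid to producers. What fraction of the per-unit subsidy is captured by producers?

Pre-subsidy: 371.5 - 3.5p = -144.5 + 8.5p gives p* = 43, q* = 221.
With the subsidy, sellers receive ps = pb + 12 for each unit, where pb is the price buyers pay.
Supply in terms of pb becomes qs = -144.5 + 8.5(pb + 12) = -42.5 + 8.5pb. Setting this equal to demand: 371.5 - 3.5pb = -42.5 + 8.5pb, so pb = 34.5.
Sellers receive ps = 34.5 + 12 = 46.5; q' = 371.5 − 3.5·34.5 = 250.75.
Buyers' price falls by p* − pb = 43 − 34.5 = 8.5; sellers' price rises by ps − p* = 46.5 − 43 = 3.5.
So producers capture 3.5/12 = 7/24 of each unit of subsidy.

Producer share = 7/24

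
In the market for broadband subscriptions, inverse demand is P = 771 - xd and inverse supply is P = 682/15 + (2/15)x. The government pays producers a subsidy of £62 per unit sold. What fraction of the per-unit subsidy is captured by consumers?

Consumer share = 15/17

Pre-subsidy: 771 - x = 682/15 + (2/15)x gives x* = 10883/17 and P* = 2224/17.
With the subsidy, sellers receive Ps = Pb + 62 for each unit, where Pb is the price buyers pay.
On the curves, Pb = 771 - x and Ps = 682/15 + (2/15)x; the wedge Ps − Pb = 62 gives 682/15 + (2/15)x − (771 - x) = 62, so x' = 11813/17.
Then Pb = 771 − 1·(11813/17) = 1294/17 and Ps = 682/15 + (2/15)·(11813/17) = 2348/17.
Buyers' price falls by P* − Pb = 2224/17 − 1294/17 = 930/17; sellers' price rises by Ps − P* = 2348/17 − 2224/17 = 124/17.
So consumers capture (930/17)/62 = 15/17 of each unit of subsidy.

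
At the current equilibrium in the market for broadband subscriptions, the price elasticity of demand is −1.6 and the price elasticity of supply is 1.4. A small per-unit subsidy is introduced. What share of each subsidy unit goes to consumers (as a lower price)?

Consumer share = 7/15

For a small subsidy around the equilibrium, the benefit split depends on the relative slopes, which at a point are proportional to the elasticities.
Buyer share = εs/(εs + |εd|) = 1.4/(1.4 + 1.6) = 7/15; seller share = |εd|/(εs + |εd|) = 8/15.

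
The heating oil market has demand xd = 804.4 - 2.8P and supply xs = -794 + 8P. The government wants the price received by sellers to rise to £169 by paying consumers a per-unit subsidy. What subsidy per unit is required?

At a seller price of 169, quantity supplied is -794 + 8·169 = 558.
Buyers absorb 558 only when they pay Pb with 804.4 − 2.8·Pb = 558, i.e. Pb = 88.
s = Ps − Pb = 169 − 88 = 81.

Required subsidy s = £81 per unit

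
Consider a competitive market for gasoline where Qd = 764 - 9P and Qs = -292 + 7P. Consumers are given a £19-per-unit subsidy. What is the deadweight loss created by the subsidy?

Deadweight loss = £710.71875

Pre-subsidy: 764 - 9P = -292 + 7P gives P* = 66, Q* = 170.
With the rebate, buyers effectively pay Pb = Ps − 19, where Ps is the price sellers receive.
Demand in terms of Ps becomes Qd = 764 − 9(Ps − 19) = 935 - 9Ps. Setting this equal to supply: 935 - 9Ps = -292 + 7Ps, so Ps = 76.6875.
Buyers pay Pb = 76.6875 − 19 = 57.6875; Q' = -292 + 7·76.6875 = 244.8125.
The subsidy expands output by 244.8125 − 170 = 74.8125 past the efficient level; on those units the gap between marginal cost and willingness to pay runs from 0 up to 19.
DWL = ½ × 19 × 74.8125 = 710.71875.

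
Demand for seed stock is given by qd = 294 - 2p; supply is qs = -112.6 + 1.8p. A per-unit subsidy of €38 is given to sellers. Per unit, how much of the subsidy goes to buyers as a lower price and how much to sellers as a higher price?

Pre-subsidy: 294 - 2p = -112.6 + 1.8p gives p* = 107, q* = 80.
With the subsidy, sellers receive ps = pb + 38 for each unit, where pb is the price buyers pay.
Supply in terms of pb becomes qs = -112.6 + 1.8(pb + 38) = -44.2 + 1.8pb. Setting this equal to demand: 294 - 2pb = -44.2 + 1.8pb, so pb = 89.
Sellers receive ps = 89 + 38 = 127; q' = 294 − 2·89 = 116.
Buyers' price falls by p* − pb = 107 − 89 = 18; sellers' price rises by ps − p* = 127 − 107 = 20.

Buyers gain €18 per unit; sellers gain €20 per unit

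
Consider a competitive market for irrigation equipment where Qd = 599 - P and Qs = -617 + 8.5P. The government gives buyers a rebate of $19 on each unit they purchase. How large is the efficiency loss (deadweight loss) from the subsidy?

Pre-subsidy: 599 - P = -617 + 8.5P gives P* = 128, Q* = 471.
With the rebate, buyers effectively pay Pb = Ps − 19, where Ps is the price sellers receive.
Demand in terms of Ps becomes Qd = 599 − 1(Ps − 19) = 618 - Ps. Setting this equal to supply: 618 - Ps = -617 + 8.5Ps, so Ps = 130.
Buyers pay Pb = 130 − 19 = 111; Q' = -617 + 8.5·130 = 488.
The subsidy expands output by 488 − 471 = 17 past the efficient level; on those units the gap between marginal cost and willingness to pay runs from 0 up to 19.
DWL = ½ × 19 × 17 = 161.5.

Deadweight loss = $161.5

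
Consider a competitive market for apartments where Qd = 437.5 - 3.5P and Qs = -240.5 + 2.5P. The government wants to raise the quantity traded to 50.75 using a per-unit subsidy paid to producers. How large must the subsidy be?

At Q = 50.75, invert demand for the buyer price: Pb = (437.5 − 50.75)/3.5 = 110.5; invert supply for the seller price: Ps = (50.75 − (-240.5))/2.5 = 116.5.
The subsidy must fill the gap: s = Ps − Pb = 116.5 − 110.5 = 6.

Required subsidy s = 6 per unit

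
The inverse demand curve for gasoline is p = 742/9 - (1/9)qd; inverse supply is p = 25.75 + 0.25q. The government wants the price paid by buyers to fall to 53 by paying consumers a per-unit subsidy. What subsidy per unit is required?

Required subsidy s = 39 per unit

At a buyer price of 53, quantity demanded is 742 − 9·53 = 265.
Sellers supply 265 only when they receive ps = 25.75 + 0.25·265 = 92.
s = ps − pb = 92 − 53 = 39.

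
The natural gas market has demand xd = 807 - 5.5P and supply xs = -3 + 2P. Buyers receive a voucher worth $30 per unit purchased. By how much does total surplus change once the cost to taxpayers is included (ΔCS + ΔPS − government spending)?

Net change in total surplus = -$660

Pre-subsidy: 807 - 5.5P = -3 + 2P gives P* = 108, x* = 213.
With the rebate, buyers effectively pay Pb = Ps − 30, where Ps is the price sellers receive.
Demand in terms of Ps becomes xd = 807 − 5.5(Ps − 30) = 972 - 5.5Ps. Setting this equal to supply: 972 - 5.5Ps = -3 + 2Ps, so Ps = 130.
Buyers pay Pb = 130 − 30 = 100; x' = -3 + 2·130 = 257.
ΔCS = ½(213 + 257)(108 − 100) = 1880; ΔPS = ½(213 + 257)(130 − 108) = 5170.
Government spending = 30 × 257 = 7710.
Net change = 1880 + 5170 − 7710 = -660. The loss equals the DWL triangle ½·30·44.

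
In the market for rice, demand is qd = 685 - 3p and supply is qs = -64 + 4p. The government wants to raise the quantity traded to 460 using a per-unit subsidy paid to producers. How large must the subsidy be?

Required subsidy s = 56 per unit

At q = 460, invert demand for the buyer price: pb = (685 − 460)/3 = 75; invert supply for the seller price: ps = (460 − (-64))/4 = 131.
The subsidy must fill the gap: s = ps − pb = 131 − 75 = 56.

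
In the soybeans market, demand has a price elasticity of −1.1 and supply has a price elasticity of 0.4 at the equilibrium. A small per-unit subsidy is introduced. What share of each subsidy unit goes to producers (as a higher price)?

Producer share = 11/15

For a small subsidy around the equilibrium, the benefit split depends on the relative slopes, which at a point are proportional to the elasticities.
Buyer share = εs/(εs + |εd|) = 0.4/(0.4 + 1.1) = 4/15; seller share = |εd|/(εs + |εd|) = 11/15.
So producers capture 11/15 of the subsidy.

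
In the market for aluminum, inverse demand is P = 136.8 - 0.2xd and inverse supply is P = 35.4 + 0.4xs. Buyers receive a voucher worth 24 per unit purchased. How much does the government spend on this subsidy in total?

Pre-subsidy: 136.8 - 0.2x = 35.4 + 0.4x gives x* = 169 and P* = 103.
With the rebate, buyers effectively pay Pb = Ps − 24, where Ps is the price sellers receive.
On the curves, Pb = 136.8 - 0.2x and Ps = 35.4 + 0.4x; the wedge Ps − Pb = 24 gives 35.4 + 0.4x − (136.8 - 0.2x) = 24, so x' = 209.
Then Pb = 136.8 − 0.2·209 = 95 and Ps = 35.4 + 0.4·209 = 119.
Government outlay = subsidy × quantity = 24 × 209 = 5016.

Government cost = 5016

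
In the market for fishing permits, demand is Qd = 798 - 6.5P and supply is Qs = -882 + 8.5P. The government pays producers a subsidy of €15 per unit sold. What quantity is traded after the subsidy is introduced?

Q' = 125.25

Pre-subsidy: 798 - 6.5P = -882 + 8.5P gives P* = 112, Q* = 70.
With the subsidy, sellers receive Ps = Pb + 15 for each unit, where Pb is the price buyers pay.
Supply in terms of Pb becomes Qs = -882 + 8.5(Pb + 15) = -754.5 + 8.5Pb. Setting this equal to demand: 798 - 6.5Pb = -754.5 + 8.5Pb, so Pb = 103.5.
Sellers receive Ps = 103.5 + 15 = 118.5; Q' = 798 − 6.5·103.5 = 125.25.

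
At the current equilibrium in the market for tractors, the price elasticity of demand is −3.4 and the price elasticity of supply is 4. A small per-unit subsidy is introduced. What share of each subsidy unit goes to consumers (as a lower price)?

For a small subsidy around the equilibrium, the benefit split depends on the relative slopes, which at a point are proportional to the elasticities.
Buyer share = εs/(εs + |εd|) = 4/(4 + 3.4) = 20/37; seller share = |εd|/(εs + |εd|) = 17/37.

Consumer share = 20/37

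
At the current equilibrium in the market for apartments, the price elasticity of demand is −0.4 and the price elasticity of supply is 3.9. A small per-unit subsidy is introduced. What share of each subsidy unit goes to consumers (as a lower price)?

Consumer share = 39/43

For a small subsidy around the equilibrium, the benefit split depends on the relative slopes, which at a point are proportional to the elasticities.
Buyer share = εs/(εs + |εd|) = 3.9/(3.9 + 0.4) = 39/43; seller share = |εd|/(εs + |εd|) = 4/43.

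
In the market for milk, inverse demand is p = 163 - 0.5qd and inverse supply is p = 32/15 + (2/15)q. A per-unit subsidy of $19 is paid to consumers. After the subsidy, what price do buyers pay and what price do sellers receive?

Buyers pay $21; sellers receive $40

Pre-subsidy: 163 - 0.5q = 32/15 + (2/15)q gives q* = 254 and p* = 36.
With the rebate, buyers effectively pay pb = ps − 19, where ps is the price sellers receive.
On the curves, pb = 163 - 0.5q and ps = 32/15 + (2/15)q; the wedge ps − pb = 19 gives 32/15 + (2/15)q − (163 - 0.5q) = 19, so q' = 284.
Then pb = 163 − 0.5·284 = 21 and ps = 32/15 + (2/15)·284 = 40.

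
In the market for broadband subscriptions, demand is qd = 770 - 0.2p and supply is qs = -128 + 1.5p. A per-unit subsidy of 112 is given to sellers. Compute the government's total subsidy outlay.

Pre-subsidy: 770 - 0.2p = -128 + 1.5p gives p* = 8980/17, q* = 11294/17.
With the subsidy, sellers receive ps = pb + 112 for each unit, where pb is the price buyers pay.
Supply in terms of pb becomes qs = -128 + 1.5(pb + 112) = 40 + 1.5pb. Setting this equal to demand: 770 - 0.2pb = 40 + 1.5pb, so pb = 7300/17.
Sellers receive ps = 7300/17 + 112 = 9204/17; q' = 770 − 0.2·(7300/17) = 11630/17.
Government outlay = subsidy × quantity = 112 × 11630/17 = 1302560/17.

Government cost = 1302560/17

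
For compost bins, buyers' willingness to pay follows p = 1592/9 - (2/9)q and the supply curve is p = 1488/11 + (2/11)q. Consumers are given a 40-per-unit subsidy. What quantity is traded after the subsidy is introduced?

Pre-subsidy: 1592/9 - (2/9)q = 1488/11 + (2/11)q gives q* = 103 and p* = 154.
With the rebate, buyers effectively pay pb = ps − 40, where ps is the price sellers receive.
On the curves, pb = 1592/9 - (2/9)q and ps = 1488/11 + (2/11)q; the wedge ps − pb = 40 gives 1488/11 + (2/11)q − (1592/9 - (2/9)q) = 40, so q' = 202.
Then pb = 1592/9 − (2/9)·202 = 132 and ps = 1488/11 + (2/11)·202 = 172.

q' = 202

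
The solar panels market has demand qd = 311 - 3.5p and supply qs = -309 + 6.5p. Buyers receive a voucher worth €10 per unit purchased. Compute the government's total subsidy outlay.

Pre-subsidy: 311 - 3.5p = -309 + 6.5p gives p* = 62, q* = 94.
With the rebate, buyers effectively pay pb = ps − 10, where ps is the price sellers receive.
Demand in terms of ps becomes qd = 311 − 3.5(ps − 10) = 346 - 3.5ps. Setting this equal to supply: 346 - 3.5ps = -309 + 6.5ps, so ps = 65.5.
Buyers pay pb = 65.5 − 10 = 55.5; q' = -309 + 6.5·65.5 = 116.75.
Government outlay = subsidy × quantity = 10 × 116.75 = 1167.5.

Government cost = €1167.5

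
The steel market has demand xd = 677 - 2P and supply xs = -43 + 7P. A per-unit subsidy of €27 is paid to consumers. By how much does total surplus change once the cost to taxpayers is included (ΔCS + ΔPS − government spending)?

Pre-subsidy: 677 - 2P = -43 + 7P gives P* = 80, x* = 517.
With the rebate, buyers effectively pay Pb = Ps − 27, where Ps is the price sellers receive.
Demand in terms of Ps becomes xd = 677 − 2(Ps − 27) = 731 - 2Ps. Setting this equal to supply: 731 - 2Ps = -43 + 7Ps, so Ps = 86.
Buyers pay Pb = 86 − 27 = 59; x' = -43 + 7·86 = 559.
ΔCS = ½(517 + 559)(80 − 59) = 11298; ΔPS = ½(517 + 559)(86 − 80) = 3228.
Government spending = 27 × 559 = 15093.
Net change = 11298 + 3228 − 15093 = -567. The loss equals the DWL triangle ½·27·42.

Net change in total surplus = -€567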